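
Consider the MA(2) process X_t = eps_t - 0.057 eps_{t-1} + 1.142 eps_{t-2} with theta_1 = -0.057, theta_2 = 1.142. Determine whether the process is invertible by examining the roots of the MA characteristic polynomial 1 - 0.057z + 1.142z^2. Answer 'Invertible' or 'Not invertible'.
\text{Not invertible}

The MA(q) characteristic polynomial is P(z) = 1 - 0.057z + 1.142z^2.
Invertibility requires all roots to lie outside the unit circle, i.e. |z| > 1 for every root.
Set 1 + (-0.057) z + (1.142) z^2 = 0, i.e. a z^2 + b z + c = 0 with a = 1.142, b = -0.057, c = 1.
Discriminant D = b^2 - 4ac = (-0.057)^2 - 4*(1.142)*1 = 0.003249 - (4.568) = -4.564751.
D < 0, so the roots are the complex-conjugate pair z = (-b +/- i sqrt(-D)) / (2a) = 0.025 +/- 0.9354i.
For a conjugate pair |z|^2 = z * conj(z) = (product of roots) = c/a = 1/(1.142) = 0.875657, so |z| = sqrt(0.875657) = 0.9358 for both roots.
Moduli of all roots: 0.9358, 0.9358.
All moduli strictly greater than 1? No.
Verdict: Not invertible.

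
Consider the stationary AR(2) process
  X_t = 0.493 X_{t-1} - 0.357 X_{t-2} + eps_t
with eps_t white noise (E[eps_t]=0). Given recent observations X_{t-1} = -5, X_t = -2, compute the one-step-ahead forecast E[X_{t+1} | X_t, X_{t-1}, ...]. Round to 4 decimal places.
E[X_{t+1} \mid \mathcal F_t] = 0.7990

For an AR(p) model X_t = c + sum_i phi_i X_{t-i} + eps_t, the
one-step-ahead conditional mean is
  E[X_{t+1} | X_t, ...] = c + sum_i phi_i X_{t+1-i}.
Substitute known values:
  E[X_{t+1} | ...] = (0.493) * (-2) + (-0.357) * (-5)
                   = 0.7990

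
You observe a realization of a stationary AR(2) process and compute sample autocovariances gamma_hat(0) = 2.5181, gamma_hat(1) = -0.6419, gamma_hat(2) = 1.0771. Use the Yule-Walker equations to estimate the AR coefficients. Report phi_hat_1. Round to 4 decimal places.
\hat\phi_{1} = -0.1560

The Yule-Walker equations for an AR(p) process read, in matrix form,
  Gamma_p phi = r_p,   with   (Gamma_p)_{ij} = gamma(|i - j|),
                       (r_p)_i = gamma(i),   i,j = 1..p.
Substitute the sample gammas (Toeplitz matrix and right-hand side of size 2):
  Gamma_p = [[2.5181, -0.6419], [-0.6419, 2.5181]]
  r_p     = [-0.6419, 1.0771]
Written out:
  2.5181 phi_1 - 0.6419 phi_2 = -0.6419
  -0.6419 phi_1 + 2.5181 phi_2 = 1.0771
Solve by Cramer's rule:
  det = gamma(0)^2 - gamma(1)^2 = (2.5181)^2 - (-0.6419)^2 = 6.34082761 - 0.41203561 = 5.928792
  phi_hat_1 = [gamma(1) gamma(0) - gamma(1) gamma(2)] / det = [(-0.6419)(2.5181) - (-0.6419)(1.0771)] / 5.928792 = -0.9249779 / 5.928792 = -0.156
  phi_hat_2 = [gamma(0) gamma(2) - gamma(1)^2] / det = [(2.5181)(1.0771) - (-0.6419)^2] / 5.928792 = 2.3002099 / 5.928792 = 0.388
So phi_hat = [-0.1560, 0.3880].
Therefore phi_hat_1 = -0.1560.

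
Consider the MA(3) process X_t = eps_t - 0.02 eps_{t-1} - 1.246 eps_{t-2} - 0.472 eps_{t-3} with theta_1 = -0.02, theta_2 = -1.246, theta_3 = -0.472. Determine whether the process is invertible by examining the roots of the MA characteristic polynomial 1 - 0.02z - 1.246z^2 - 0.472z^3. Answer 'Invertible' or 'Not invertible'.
\text{Not invertible}

The MA(q) characteristic polynomial is P(z) = 1 - 0.02z - 1.246z^2 - 0.472z^3.
Invertibility requires all roots to lie outside the unit circle, i.e. |z| > 1 for every root.
Degree 3: look for a simple real root z0 first, then factor out (1 - z/z0) and solve the remaining quadratic.
Testing z0 = -1.25: P(-1.25) = 1 + (-0.02)(-1.25) + (-1.246)(-1.25)^2 + (-0.472)(-1.25)^3
  = 1 + (0.025) + (-1.946875) + (0.921875) = 0.  So z_0 = -1.25 is a root, |z_0| = 1.25.
Divide out the factor (1 + 0.8 z) = (1 - z/z0) (since 1/z0 = -0.8):
  P(z) = (1 + 0.8 z)(1 + (-0.82) z + (-0.59) z^2)
  [check: z-coef -0.82 - (-0.8) = -0.02; z^2-coef -0.59 - (-0.8)(-0.82) = -1.246; z^3-coef -(-0.8)(-0.59) = -0.472.]
Remaining roots from the quadratic factor 1 + (-0.82) z + (-0.59) z^2:
  Set 1 + (-0.82) z + (-0.59) z^2 = 0, i.e. a z^2 + b z + c = 0 with a = -0.59, b = -0.82, c = 1.
  Discriminant D = b^2 - 4ac = (-0.82)^2 - 4*(-0.59)*1 = 0.6724 - (-2.36) = 3.0324.
  D >= 0, so the roots are real: z = (-b +/- sqrt(D)) / (2a) = (0.82 +/- 1.741379) / (-1.18).
    z_1 = (0.82 + 1.741379) / (-1.18) = -2.1707,   |z_1| = 2.1707.
    z_2 = (0.82 - 1.741379) / (-1.18) = 0.7808,   |z_2| = 0.7808.
Moduli of all roots: 1.2500, 2.1707, 0.7808.
All moduli strictly greater than 1? No.
Verdict: Not invertible.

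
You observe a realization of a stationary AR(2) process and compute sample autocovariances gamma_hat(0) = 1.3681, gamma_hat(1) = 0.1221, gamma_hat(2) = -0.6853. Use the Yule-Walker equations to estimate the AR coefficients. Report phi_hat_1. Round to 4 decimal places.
\hat\phi_{1} = 0.1350

The Yule-Walker equations for an AR(p) process read, in matrix form,
  Gamma_p phi = r_p,   with   (Gamma_p)_{ij} = gamma(|i - j|),
                       (r_p)_i = gamma(i),   i,j = 1..p.
Substitute the sample gammas (Toeplitz matrix and right-hand side of size 2):
  Gamma_p = [[1.3681, 0.1221], [0.1221, 1.3681]]
  r_p     = [0.1221, -0.6853]
Written out:
  1.3681 phi_1 + 0.1221 phi_2 = 0.1221
  0.1221 phi_1 + 1.3681 phi_2 = -0.6853
Solve by Cramer's rule:
  det = gamma(0)^2 - gamma(1)^2 = (1.3681)^2 - (0.1221)^2 = 1.87169761 - 0.01490841 = 1.8567892
  phi_hat_1 = [gamma(1) gamma(0) - gamma(1) gamma(2)] / det = [(0.1221)(1.3681) - (0.1221)(-0.6853)] / 1.8567892 = 0.25072014 / 1.8567892 = 0.135
  phi_hat_2 = [gamma(0) gamma(2) - gamma(1)^2] / det = [(1.3681)(-0.6853) - (0.1221)^2] / 1.8567892 = -0.95246734 / 1.8567892 = -0.513
So phi_hat = [0.1350, -0.5130].
Therefore phi_hat_1 = 0.1350.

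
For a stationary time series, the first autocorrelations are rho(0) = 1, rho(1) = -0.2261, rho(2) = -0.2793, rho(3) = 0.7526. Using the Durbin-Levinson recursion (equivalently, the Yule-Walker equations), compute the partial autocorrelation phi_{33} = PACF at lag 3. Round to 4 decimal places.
\phi_{33} = 0.7061

The PACF at lag k is phi_{kk}, the last component of the solution
to the Yule-Walker system G_k phi = r_k where
  (G_k)_{ij} = rho(|i - j|), (r_k)_i = rho(i), i,j = 1..k.
Equivalently, Durbin-Levinson gives phi_{kk} iteratively:
  phi_{11} = rho(1)
  phi_{kk} = [rho(k) - sum_{j=1..k-1} phi_{k-1,j} rho(k-j)]
            / [1 - sum_{j=1..k-1} phi_{k-1,j} rho(j)],
  phi_{k,j} = phi_{k-1,j} - phi_{kk} phi_{k-1,k-j},  j = 1..k-1.
Step k = 1:
  phi_11 = rho(1) = -0.2261.
Step k = 2:
  phi_22 = [rho(2) - phi_11 rho(1)] / [1 - phi_11 rho(1)] = [-0.2793 - (-0.2261)(-0.2261)] / [1 - (-0.2261)(-0.2261)]
         = -0.33042121 / 0.94887879 = -0.348223.
  Update: phi_21 = phi_11 - phi_22 phi_11 = -0.2261 - (-0.348223)(-0.2261) = -0.304833.
Step k = 3:
  phi_33 = [rho(3) - phi_21 rho(2) - phi_22 rho(1)] / [1 - phi_21 rho(1) - phi_22 rho(2)]
    numerator   = 0.7526 - (-0.304833)(-0.2793) - (-0.348223)(-0.2261) = 0.58872692
    denominator = 1 - (-0.304833)(-0.2261) - (-0.348223)(-0.2793) = 0.8338186
  phi_33 = 0.58872692 / 0.8338186 = 0.7061.
Therefore phi_{33} = 0.7061.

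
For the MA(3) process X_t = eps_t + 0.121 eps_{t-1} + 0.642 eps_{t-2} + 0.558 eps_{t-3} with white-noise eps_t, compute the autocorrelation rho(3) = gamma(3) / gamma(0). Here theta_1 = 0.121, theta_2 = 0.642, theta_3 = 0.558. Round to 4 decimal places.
\rho(3) = 0.3210

For an MA(q) process with theta_0 = 1, the autocovariance is
  gamma(k) = sigma^2 * sum_{i=0..q-k} theta_i * theta_{i+k},
and rho(k) = gamma(k) / gamma(0). Sigma^2 cancels.
  numerator   = (1)*(0.558) = 0.558.
  denominator = (1)^2 + (0.121)^2 + (0.642)^2 + (0.558)^2 = 1.738169.
  rho(3) = 0.558 / 1.738169 = 0.3210.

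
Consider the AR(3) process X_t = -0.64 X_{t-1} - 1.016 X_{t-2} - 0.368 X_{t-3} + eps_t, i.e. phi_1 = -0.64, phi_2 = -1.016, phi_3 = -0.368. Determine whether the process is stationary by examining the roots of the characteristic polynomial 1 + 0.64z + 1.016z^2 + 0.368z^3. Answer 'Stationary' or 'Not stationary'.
\text{Stationary}

The AR(p) characteristic polynomial is P(z) = 1 + 0.64z + 1.016z^2 + 0.368z^3.
Stationarity requires all roots to lie outside the unit circle, i.e. |z| > 1 for every root.
Degree 3: look for a simple real root z0 first, then factor out (1 - z/z0) and solve the remaining quadratic.
Testing z0 = -2.5: P(-2.5) = 1 + (0.64)(-2.5) + (1.016)(-2.5)^2 + (0.368)(-2.5)^3
  = 1 + (-1.6) + (6.35) + (-5.75) = 0.  So z_0 = -2.5 is a root, |z_0| = 2.5.
Divide out the factor (1 + 0.4 z) = (1 - z/z0) (since 1/z0 = -0.4):
  P(z) = (1 + 0.4 z)(1 + (0.24) z + (0.92) z^2)
  [check: z-coef 0.24 - (-0.4) = 0.64; z^2-coef 0.92 - (-0.4)(0.24) = 1.016; z^3-coef -(-0.4)(0.92) = 0.368.]
Remaining roots from the quadratic factor 1 + (0.24) z + (0.92) z^2:
  Set 1 + (0.24) z + (0.92) z^2 = 0, i.e. a z^2 + b z + c = 0 with a = 0.92, b = 0.24, c = 1.
  Discriminant D = b^2 - 4ac = (0.24)^2 - 4*(0.92)*1 = 0.0576 - (3.68) = -3.6224.
  D < 0, so the roots are the complex-conjugate pair z = (-b +/- i sqrt(-D)) / (2a) = -0.1304 +/- 1.0344i.
  For a conjugate pair |z|^2 = z * conj(z) = (product of roots) = c/a = 1/(0.92) = 1.086957, so |z| = sqrt(1.086957) = 1.0426 for both roots.
Moduli of all roots: 2.5000, 1.0426, 1.0426.
All moduli strictly greater than 1? Yes.
Verdict: Stationary.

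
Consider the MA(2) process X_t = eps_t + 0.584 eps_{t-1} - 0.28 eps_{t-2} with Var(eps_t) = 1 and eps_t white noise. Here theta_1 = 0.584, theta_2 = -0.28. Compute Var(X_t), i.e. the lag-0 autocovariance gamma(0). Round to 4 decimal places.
\gamma(0) = 1.4195

For an MA(q) process X_t = eps_t + sum_i theta_i eps_{t-i} with
Var(eps_t) = sigma^2, the variance is
  gamma(0) = sigma^2 * (1 + sum_i theta_i^2).
  sum_i theta_i^2 = (0.584)^2 + (-0.28)^2 = 0.341056 + 0.0784 = 0.419456.
  gamma(0) = 1 * (1 + 0.419456) = 1 * 1.419456 = 1.419456, which rounds to 1.4195.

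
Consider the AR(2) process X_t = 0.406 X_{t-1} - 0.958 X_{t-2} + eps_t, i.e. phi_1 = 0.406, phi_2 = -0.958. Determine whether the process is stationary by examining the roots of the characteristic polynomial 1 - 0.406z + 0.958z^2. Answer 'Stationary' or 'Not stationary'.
\text{Stationary}

The AR(p) characteristic polynomial is P(z) = 1 - 0.406z + 0.958z^2.
Stationarity requires all roots to lie outside the unit circle, i.e. |z| > 1 for every root.
Set 1 + (-0.406) z + (0.958) z^2 = 0, i.e. a z^2 + b z + c = 0 with a = 0.958, b = -0.406, c = 1.
Discriminant D = b^2 - 4ac = (-0.406)^2 - 4*(0.958)*1 = 0.164836 - (3.832) = -3.667164.
D < 0, so the roots are the complex-conjugate pair z = (-b +/- i sqrt(-D)) / (2a) = 0.2119 +/- 0.9995i.
For a conjugate pair |z|^2 = z * conj(z) = (product of roots) = c/a = 1/(0.958) = 1.043841, so |z| = sqrt(1.043841) = 1.0217 for both roots.
Moduli of all roots: 1.0217, 1.0217.
All moduli strictly greater than 1? Yes.
Verdict: Stationary.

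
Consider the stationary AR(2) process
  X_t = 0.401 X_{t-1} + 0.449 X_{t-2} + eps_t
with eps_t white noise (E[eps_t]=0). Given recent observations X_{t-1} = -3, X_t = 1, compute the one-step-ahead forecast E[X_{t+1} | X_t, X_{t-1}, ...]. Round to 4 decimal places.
E[X_{t+1} \mid \mathcal F_t] = -0.9460

For an AR(p) model X_t = c + sum_i phi_i X_{t-i} + eps_t, the
one-step-ahead conditional mean is
  E[X_{t+1} | X_t, ...] = c + sum_i phi_i X_{t+1-i}.
Substitute known values:
  E[X_{t+1} | ...] = (0.401) * (1) + (0.449) * (-3)
                   = -0.9460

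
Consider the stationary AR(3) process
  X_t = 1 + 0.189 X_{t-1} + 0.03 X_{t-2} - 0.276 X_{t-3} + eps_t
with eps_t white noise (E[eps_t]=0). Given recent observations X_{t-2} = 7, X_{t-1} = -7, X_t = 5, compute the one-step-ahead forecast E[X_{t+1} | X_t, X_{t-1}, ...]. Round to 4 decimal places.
E[X_{t+1} \mid \mathcal F_t] = -0.1970

For an AR(p) model X_t = c + sum_i phi_i X_{t-i} + eps_t, the
one-step-ahead conditional mean is
  E[X_{t+1} | X_t, ...] = c + sum_i phi_i X_{t+1-i}.
Substitute known values:
  E[X_{t+1} | ...] = 1 + (0.189) * (5) + (0.03) * (-7) + (-0.276) * (7)
                   = -0.1970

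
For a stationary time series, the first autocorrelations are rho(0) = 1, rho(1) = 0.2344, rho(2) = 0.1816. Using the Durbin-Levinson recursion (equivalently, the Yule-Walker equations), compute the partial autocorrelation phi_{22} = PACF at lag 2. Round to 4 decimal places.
\phi_{22} = 0.1340

The PACF at lag k is phi_{kk}, the last component of the solution
to the Yule-Walker system G_k phi = r_k where
  (G_k)_{ij} = rho(|i - j|), (r_k)_i = rho(i), i,j = 1..k.
Equivalently, Durbin-Levinson gives phi_{kk} iteratively:
  phi_{11} = rho(1)
  phi_{kk} = [rho(k) - sum_{j=1..k-1} phi_{k-1,j} rho(k-j)]
            / [1 - sum_{j=1..k-1} phi_{k-1,j} rho(j)],
  phi_{k,j} = phi_{k-1,j} - phi_{kk} phi_{k-1,k-j},  j = 1..k-1.
Step k = 1:
  phi_11 = rho(1) = 0.2344.
Step k = 2:
  phi_22 = [rho(2) - phi_11 rho(1)] / [1 - phi_11 rho(1)] = [0.1816 - (0.2344)(0.2344)] / [1 - (0.2344)(0.2344)]
         = 0.12665664 / 0.94505664 = 0.134.
Therefore phi_{22} = 0.1340.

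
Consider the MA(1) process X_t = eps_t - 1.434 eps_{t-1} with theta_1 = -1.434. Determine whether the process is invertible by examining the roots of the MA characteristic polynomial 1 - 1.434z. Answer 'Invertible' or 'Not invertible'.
\text{Not invertible}

The MA(q) characteristic polynomial is P(z) = 1 - 1.434z.
Invertibility requires all roots to lie outside the unit circle, i.e. |z| > 1 for every root.
This is linear in z: 1 + (-1.434) z = 0  =>  z = -1/(-1.434) = 0.69735,  |z| = 0.69735.
Moduli of all roots: 0.6974.
All moduli strictly greater than 1? No.
Verdict: Not invertible.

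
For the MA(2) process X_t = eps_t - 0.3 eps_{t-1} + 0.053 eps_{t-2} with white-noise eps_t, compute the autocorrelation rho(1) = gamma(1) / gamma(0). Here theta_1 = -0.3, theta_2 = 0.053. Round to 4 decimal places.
\rho(1) = -0.2891

For an MA(q) process with theta_0 = 1, the autocovariance is
  gamma(k) = sigma^2 * sum_{i=0..q-k} theta_i * theta_{i+k},
and rho(k) = gamma(k) / gamma(0). Sigma^2 cancels.
  numerator   = (1)*(-0.3) + (-0.3)*(0.053) = -0.3159.
  denominator = (1)^2 + (-0.3)^2 + (0.053)^2 = 1.092809.
  rho(1) = -0.3159 / 1.092809 = -0.2891.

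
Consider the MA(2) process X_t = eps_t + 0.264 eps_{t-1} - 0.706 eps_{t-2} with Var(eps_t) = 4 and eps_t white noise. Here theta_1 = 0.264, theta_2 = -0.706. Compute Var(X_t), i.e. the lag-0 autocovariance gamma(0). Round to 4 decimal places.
\gamma(0) = 6.2725

For an MA(q) process X_t = eps_t + sum_i theta_i eps_{t-i} with
Var(eps_t) = sigma^2, the variance is
  gamma(0) = sigma^2 * (1 + sum_i theta_i^2).
  sum_i theta_i^2 = (0.264)^2 + (-0.706)^2 = 0.069696 + 0.498436 = 0.568132.
  gamma(0) = 4 * (1 + 0.568132) = 4 * 1.568132 = 6.272528, which rounds to 6.2725.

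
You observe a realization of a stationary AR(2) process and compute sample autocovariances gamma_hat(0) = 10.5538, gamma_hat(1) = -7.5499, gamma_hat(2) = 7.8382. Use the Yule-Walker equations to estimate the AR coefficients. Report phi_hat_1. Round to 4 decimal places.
\hat\phi_{1} = -0.3770

The Yule-Walker equations for an AR(p) process read, in matrix form,
  Gamma_p phi = r_p,   with   (Gamma_p)_{ij} = gamma(|i - j|),
                       (r_p)_i = gamma(i),   i,j = 1..p.
Substitute the sample gammas (Toeplitz matrix and right-hand side of size 2):
  Gamma_p = [[10.5538, -7.5499], [-7.5499, 10.5538]]
  r_p     = [-7.5499, 7.8382]
Written out:
  10.5538 phi_1 - 7.5499 phi_2 = -7.5499
  -7.5499 phi_1 + 10.5538 phi_2 = 7.8382
Solve by Cramer's rule:
  det = gamma(0)^2 - gamma(1)^2 = (10.5538)^2 - (-7.5499)^2 = 111.38269444 - 57.00099001 = 54.38170443
  phi_hat_1 = [gamma(1) gamma(0) - gamma(1) gamma(2)] / det = [(-7.5499)(10.5538) - (-7.5499)(7.8382)] / 54.38170443 = -20.50250844 / 54.38170443 = -0.377
  phi_hat_2 = [gamma(0) gamma(2) - gamma(1)^2] / det = [(10.5538)(7.8382) - (-7.5499)^2] / 54.38170443 = 25.72180515 / 54.38170443 = 0.473
So phi_hat = [-0.3770, 0.4730].
Therefore phi_hat_1 = -0.3770.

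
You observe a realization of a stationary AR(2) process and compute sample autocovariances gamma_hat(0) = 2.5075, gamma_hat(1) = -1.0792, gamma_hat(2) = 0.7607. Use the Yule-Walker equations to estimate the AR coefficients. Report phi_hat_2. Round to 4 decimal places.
\hat\phi_{2} = 0.1450

The Yule-Walker equations for an AR(p) process read, in matrix form,
  Gamma_p phi = r_p,   with   (Gamma_p)_{ij} = gamma(|i - j|),
                       (r_p)_i = gamma(i),   i,j = 1..p.
Substitute the sample gammas (Toeplitz matrix and right-hand side of size 2):
  Gamma_p = [[2.5075, -1.0792], [-1.0792, 2.5075]]
  r_p     = [-1.0792, 0.7607]
Written out:
  2.5075 phi_1 - 1.0792 phi_2 = -1.0792
  -1.0792 phi_1 + 2.5075 phi_2 = 0.7607
Solve by Cramer's rule:
  det = gamma(0)^2 - gamma(1)^2 = (2.5075)^2 - (-1.0792)^2 = 6.28755625 - 1.16467264 = 5.12288361
  phi_hat_1 = [gamma(1) gamma(0) - gamma(1) gamma(2)] / det = [(-1.0792)(2.5075) - (-1.0792)(0.7607)] / 5.12288361 = -1.88514656 / 5.12288361 = -0.368
  phi_hat_2 = [gamma(0) gamma(2) - gamma(1)^2] / det = [(2.5075)(0.7607) - (-1.0792)^2] / 5.12288361 = 0.74278261 / 5.12288361 = 0.145
So phi_hat = [-0.3680, 0.1450].
Therefore phi_hat_2 = 0.1450.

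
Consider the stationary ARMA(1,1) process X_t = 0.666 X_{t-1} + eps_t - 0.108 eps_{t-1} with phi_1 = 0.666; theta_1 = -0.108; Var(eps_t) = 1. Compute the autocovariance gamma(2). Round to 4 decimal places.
\gamma(2) = 0.6198

Multiply the model equation by X_{t-k} and take expectations. With theta_0 = psi_0 = 1 and psi_j the MA(infinity) weights, this gives
  gamma(k) - sum_i phi_i gamma(k-i) = c_k,
  c_k = sigma^2 * sum_{j=k..q} theta_j psi_{j-k}   (c_k = 0 for k > q),
using gamma(-m) = gamma(m).
psi-weights needed (psi_j = theta_j + sum_i phi_i psi_{j-i}):
  psi_1 = theta_1 + phi_1 = -0.108 + (0.666) = 0.558
Right-hand sides:
  c_0 = sigma^2 (1 + theta_1 psi_1) = 1 * (1 + (-0.108)(0.558)) = 1 * 0.939736 = 0.939736
  c_1 = sigma^2 theta_1 = 1 * (-0.108) = -0.108
  c_2 = 0
Equations for k = 0 and k = 1 (AR order 1):
  gamma(0) = phi_1 gamma(1) + c_0
  gamma(1) = phi_1 gamma(0) + c_1
Substituting the second into the first: gamma(0) (1 - phi_1^2) = c_0 + phi_1 c_1, so
  gamma(0) = (c_0 + phi_1 c_1) / (1 - phi_1^2) = (0.939736 + (0.666)(-0.108)) / (1 - (0.666)^2) = 0.867808 / 0.556444 = 1.55956.
  gamma(1) = phi_1 gamma(0) + c_1 = (0.666)(1.55956) + (-0.108) = 0.930667.
For k = 2 (> q): gamma(2) = phi_1 gamma(1) = (0.666)(0.930667) = 0.619824.
Therefore gamma(2) = 0.6198 (to 4 decimal places).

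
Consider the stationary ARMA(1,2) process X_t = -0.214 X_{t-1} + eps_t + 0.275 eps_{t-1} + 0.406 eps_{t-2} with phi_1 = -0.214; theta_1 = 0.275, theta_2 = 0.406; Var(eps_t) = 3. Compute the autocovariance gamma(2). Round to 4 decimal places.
\gamma(2) = 1.1857

Multiply the model equation by X_{t-k} and take expectations. With theta_0 = psi_0 = 1 and psi_j the MA(infinity) weights, this gives
  gamma(k) - sum_i phi_i gamma(k-i) = c_k,
  c_k = sigma^2 * sum_{j=k..q} theta_j psi_{j-k}   (c_k = 0 for k > q),
using gamma(-m) = gamma(m).
psi-weights needed (psi_j = theta_j + sum_i phi_i psi_{j-i}):
  psi_1 = theta_1 + phi_1 = 0.275 + (-0.214) = 0.061
  psi_2 = theta_2 + phi_1 psi_1 = 0.406 + (-0.214)(0.061) = 0.392946
Right-hand sides:
  c_0 = sigma^2 (1 + theta_1 psi_1 + theta_2 psi_2) = 3 * (1 + (0.275)(0.061) + (0.406)(0.392946)) = 3 * 1.176311 = 3.528933
  c_1 = sigma^2 (theta_1 + theta_2 psi_1) = 3 * (0.275 + (0.406)(0.061)) = 0.899298
  c_2 = sigma^2 theta_2 = 3 * (0.406) = 1.218
Equations for k = 0 and k = 1 (AR order 1):
  gamma(0) = phi_1 gamma(1) + c_0
  gamma(1) = phi_1 gamma(0) + c_1
Substituting the second into the first: gamma(0) (1 - phi_1^2) = c_0 + phi_1 c_1, so
  gamma(0) = (c_0 + phi_1 c_1) / (1 - phi_1^2) = (3.528933 + (-0.214)(0.899298)) / (1 - (-0.214)^2) = 3.336483 / 0.954204 = 3.496614.
  gamma(1) = phi_1 gamma(0) + c_1 = (-0.214)(3.496614) + (0.899298) = 0.151023.
For k = 2: gamma(2) = phi_1 gamma(1) + c_2
  = (-0.214)(0.151023) + (1.218) = 1.185681.
Therefore gamma(2) = 1.1857 (to 4 decimal places).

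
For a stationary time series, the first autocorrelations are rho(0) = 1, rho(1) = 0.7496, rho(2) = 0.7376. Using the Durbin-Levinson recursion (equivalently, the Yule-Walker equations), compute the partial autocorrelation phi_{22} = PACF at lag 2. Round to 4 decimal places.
\phi_{22} = 0.4010

The PACF at lag k is phi_{kk}, the last component of the solution
to the Yule-Walker system G_k phi = r_k where
  (G_k)_{ij} = rho(|i - j|), (r_k)_i = rho(i), i,j = 1..k.
Equivalently, Durbin-Levinson gives phi_{kk} iteratively:
  phi_{11} = rho(1)
  phi_{kk} = [rho(k) - sum_{j=1..k-1} phi_{k-1,j} rho(k-j)]
            / [1 - sum_{j=1..k-1} phi_{k-1,j} rho(j)],
  phi_{k,j} = phi_{k-1,j} - phi_{kk} phi_{k-1,k-j},  j = 1..k-1.
Step k = 1:
  phi_11 = rho(1) = 0.7496.
Step k = 2:
  phi_22 = [rho(2) - phi_11 rho(1)] / [1 - phi_11 rho(1)] = [0.7376 - (0.7496)(0.7496)] / [1 - (0.7496)(0.7496)]
         = 0.17569984 / 0.43809984 = 0.401.
Therefore phi_{22} = 0.4010.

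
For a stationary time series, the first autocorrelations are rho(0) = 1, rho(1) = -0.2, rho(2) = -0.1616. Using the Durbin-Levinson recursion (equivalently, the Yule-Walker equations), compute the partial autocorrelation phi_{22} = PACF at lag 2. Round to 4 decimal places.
\phi_{22} = -0.2100

The PACF at lag k is phi_{kk}, the last component of the solution
to the Yule-Walker system G_k phi = r_k where
  (G_k)_{ij} = rho(|i - j|), (r_k)_i = rho(i), i,j = 1..k.
Equivalently, Durbin-Levinson gives phi_{kk} iteratively:
  phi_{11} = rho(1)
  phi_{kk} = [rho(k) - sum_{j=1..k-1} phi_{k-1,j} rho(k-j)]
            / [1 - sum_{j=1..k-1} phi_{k-1,j} rho(j)],
  phi_{k,j} = phi_{k-1,j} - phi_{kk} phi_{k-1,k-j},  j = 1..k-1.
Step k = 1:
  phi_11 = rho(1) = -0.2.
Step k = 2:
  phi_22 = [rho(2) - phi_11 rho(1)] / [1 - phi_11 rho(1)] = [-0.1616 - (-0.2)(-0.2)] / [1 - (-0.2)(-0.2)]
         = -0.2016 / 0.96 = -0.21.
Therefore phi_{22} = -0.2100.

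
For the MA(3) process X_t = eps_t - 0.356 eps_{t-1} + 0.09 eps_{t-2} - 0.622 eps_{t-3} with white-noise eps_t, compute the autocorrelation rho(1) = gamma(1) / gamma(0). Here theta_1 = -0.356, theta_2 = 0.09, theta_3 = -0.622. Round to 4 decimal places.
\rho(1) = -0.2918

For an MA(q) process with theta_0 = 1, the autocovariance is
  gamma(k) = sigma^2 * sum_{i=0..q-k} theta_i * theta_{i+k},
and rho(k) = gamma(k) / gamma(0). Sigma^2 cancels.
  numerator   = (1)*(-0.356) + (-0.356)*(0.09) + (0.09)*(-0.622) = -0.44402.
  denominator = (1)^2 + (-0.356)^2 + (0.09)^2 + (-0.622)^2 = 1.52172.
  rho(1) = -0.44402 / 1.52172 = -0.2918.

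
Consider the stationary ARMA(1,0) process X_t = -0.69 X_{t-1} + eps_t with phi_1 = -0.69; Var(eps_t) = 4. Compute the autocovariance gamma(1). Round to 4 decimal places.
\gamma(1) = -5.2682

Multiply the model equation by X_{t-k} and take expectations. With theta_0 = psi_0 = 1 and psi_j the MA(infinity) weights, this gives
  gamma(k) - sum_i phi_i gamma(k-i) = c_k,
  c_k = sigma^2 * sum_{j=k..q} theta_j psi_{j-k}   (c_k = 0 for k > q),
using gamma(-m) = gamma(m).
Pure AR (q = 0): c_0 = sigma^2 = 4, c_k = 0 for k >= 1.
Equations for k = 0 and k = 1 (AR order 1):
  gamma(0) = phi_1 gamma(1) + c_0
  gamma(1) = phi_1 gamma(0) + c_1
Substituting the second into the first: gamma(0) (1 - phi_1^2) = c_0 + phi_1 c_1, so
  gamma(0) = c_0 / (1 - phi_1^2) = 4 / (1 - (-0.69)^2) = 4 / 0.5239 = 7.635045.
  gamma(1) = phi_1 gamma(0) = (-0.69)(7.635045) = -5.268181.
Therefore gamma(1) = -5.2682 (to 4 decimal places).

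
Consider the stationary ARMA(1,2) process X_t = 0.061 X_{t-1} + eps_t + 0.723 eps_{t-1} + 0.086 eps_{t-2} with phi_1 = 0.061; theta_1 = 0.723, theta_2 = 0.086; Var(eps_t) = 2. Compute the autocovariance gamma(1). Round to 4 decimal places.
\gamma(1) = 1.7800

Multiply the model equation by X_{t-k} and take expectations. With theta_0 = psi_0 = 1 and psi_j the MA(infinity) weights, this gives
  gamma(k) - sum_i phi_i gamma(k-i) = c_k,
  c_k = sigma^2 * sum_{j=k..q} theta_j psi_{j-k}   (c_k = 0 for k > q),
using gamma(-m) = gamma(m).
psi-weights needed (psi_j = theta_j + sum_i phi_i psi_{j-i}):
  psi_1 = theta_1 + phi_1 = 0.723 + (0.061) = 0.784
  psi_2 = theta_2 + phi_1 psi_1 = 0.086 + (0.061)(0.784) = 0.133824
Right-hand sides:
  c_0 = sigma^2 (1 + theta_1 psi_1 + theta_2 psi_2) = 2 * (1 + (0.723)(0.784) + (0.086)(0.133824)) = 2 * 1.578341 = 3.156682
  c_1 = sigma^2 (theta_1 + theta_2 psi_1) = 2 * (0.723 + (0.086)(0.784)) = 1.580848
  c_2 = sigma^2 theta_2 = 2 * (0.086) = 0.172
Equations for k = 0 and k = 1 (AR order 1):
  gamma(0) = phi_1 gamma(1) + c_0
  gamma(1) = phi_1 gamma(0) + c_1
Substituting the second into the first: gamma(0) (1 - phi_1^2) = c_0 + phi_1 c_1, so
  gamma(0) = (c_0 + phi_1 c_1) / (1 - phi_1^2) = (3.156682 + (0.061)(1.580848)) / (1 - (0.061)^2) = 3.253113 / 0.996279 = 3.265264.
  gamma(1) = phi_1 gamma(0) + c_1 = (0.061)(3.265264) + (1.580848) = 1.780029.
Therefore gamma(1) = 1.7800 (to 4 decimal places).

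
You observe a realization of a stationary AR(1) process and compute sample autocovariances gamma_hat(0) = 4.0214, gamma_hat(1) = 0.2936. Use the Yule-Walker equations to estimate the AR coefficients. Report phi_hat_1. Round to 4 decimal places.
\hat\phi_{1} = 0.0730

The Yule-Walker equations for an AR(p) process read, in matrix form,
  Gamma_p phi = r_p,   with   (Gamma_p)_{ij} = gamma(|i - j|),
                       (r_p)_i = gamma(i),   i,j = 1..p.
Substitute the sample gammas (Toeplitz matrix and right-hand side of size 1):
  Gamma_p = [[4.0214]]
  r_p     = [0.2936]
With p = 1 this is the single equation gamma(0) phi_1 = gamma(1):
  phi_hat_1 = gamma(1) / gamma(0) = 0.2936 / 4.0214 = 0.0730.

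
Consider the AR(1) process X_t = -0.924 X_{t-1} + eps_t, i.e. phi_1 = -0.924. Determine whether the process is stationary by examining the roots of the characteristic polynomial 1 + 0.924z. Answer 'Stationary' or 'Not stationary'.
\text{Stationary}

The AR(p) characteristic polynomial is P(z) = 1 + 0.924z.
Stationarity requires all roots to lie outside the unit circle, i.e. |z| > 1 for every root.
This is linear in z: 1 + (0.924) z = 0  =>  z = -1/(0.924) = -1.082251,  |z| = 1.082251.
Moduli of all roots: 1.0823.
All moduli strictly greater than 1? Yes.
Verdict: Stationary.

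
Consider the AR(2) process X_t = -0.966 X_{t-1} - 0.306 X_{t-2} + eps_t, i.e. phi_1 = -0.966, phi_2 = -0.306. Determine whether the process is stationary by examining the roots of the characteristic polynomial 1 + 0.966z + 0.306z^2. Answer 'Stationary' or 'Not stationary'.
\text{Stationary}

The AR(p) characteristic polynomial is P(z) = 1 + 0.966z + 0.306z^2.
Stationarity requires all roots to lie outside the unit circle, i.e. |z| > 1 for every root.
Set 1 + (0.966) z + (0.306) z^2 = 0, i.e. a z^2 + b z + c = 0 with a = 0.306, b = 0.966, c = 1.
Discriminant D = b^2 - 4ac = (0.966)^2 - 4*(0.306)*1 = 0.933156 - (1.224) = -0.290844.
D < 0, so the roots are the complex-conjugate pair z = (-b +/- i sqrt(-D)) / (2a) = -1.5784 +/- 0.8812i.
For a conjugate pair |z|^2 = z * conj(z) = (product of roots) = c/a = 1/(0.306) = 3.267974, so |z| = sqrt(3.267974) = 1.8078 for both roots.
Moduli of all roots: 1.8078, 1.8078.
All moduli strictly greater than 1? Yes.
Verdict: Stationary.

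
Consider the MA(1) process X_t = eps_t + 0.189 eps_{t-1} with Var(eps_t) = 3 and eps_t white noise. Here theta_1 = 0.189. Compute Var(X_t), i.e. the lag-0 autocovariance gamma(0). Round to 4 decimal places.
\gamma(0) = 3.1072

For an MA(q) process X_t = eps_t + sum_i theta_i eps_{t-i} with
Var(eps_t) = sigma^2, the variance is
  gamma(0) = sigma^2 * (1 + sum_i theta_i^2).
  sum_i theta_i^2 = (0.189)^2 = 0.035721.
  gamma(0) = 3 * (1 + 0.035721) = 3 * 1.035721 = 3.107163, which rounds to 3.1072.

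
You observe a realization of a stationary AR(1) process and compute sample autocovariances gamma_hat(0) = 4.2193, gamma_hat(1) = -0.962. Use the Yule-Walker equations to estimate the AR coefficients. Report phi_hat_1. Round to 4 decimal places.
\hat\phi_{1} = -0.2280

The Yule-Walker equations for an AR(p) process read, in matrix form,
  Gamma_p phi = r_p,   with   (Gamma_p)_{ij} = gamma(|i - j|),
                       (r_p)_i = gamma(i),   i,j = 1..p.
Substitute the sample gammas (Toeplitz matrix and right-hand side of size 1):
  Gamma_p = [[4.2193]]
  r_p     = [-0.962]
With p = 1 this is the single equation gamma(0) phi_1 = gamma(1):
  phi_hat_1 = gamma(1) / gamma(0) = -0.962 / 4.2193 = -0.2280.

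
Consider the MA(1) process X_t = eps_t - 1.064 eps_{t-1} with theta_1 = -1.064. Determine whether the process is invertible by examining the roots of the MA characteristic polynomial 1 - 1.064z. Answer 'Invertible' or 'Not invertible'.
\text{Not invertible}

The MA(q) characteristic polynomial is P(z) = 1 - 1.064z.
Invertibility requires all roots to lie outside the unit circle, i.e. |z| > 1 for every root.
This is linear in z: 1 + (-1.064) z = 0  =>  z = -1/(-1.064) = 0.93985,  |z| = 0.93985.
Moduli of all roots: 0.9398.
All moduli strictly greater than 1? No.
Verdict: Not invertible.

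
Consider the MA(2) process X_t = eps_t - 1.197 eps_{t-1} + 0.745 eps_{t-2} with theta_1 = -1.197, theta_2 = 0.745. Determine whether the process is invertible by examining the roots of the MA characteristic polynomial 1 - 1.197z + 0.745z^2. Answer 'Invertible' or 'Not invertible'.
\text{Invertible}

The MA(q) characteristic polynomial is P(z) = 1 - 1.197z + 0.745z^2.
Invertibility requires all roots to lie outside the unit circle, i.e. |z| > 1 for every root.
Set 1 + (-1.197) z + (0.745) z^2 = 0, i.e. a z^2 + b z + c = 0 with a = 0.745, b = -1.197, c = 1.
Discriminant D = b^2 - 4ac = (-1.197)^2 - 4*(0.745)*1 = 1.432809 - (2.98) = -1.547191.
D < 0, so the roots are the complex-conjugate pair z = (-b +/- i sqrt(-D)) / (2a) = 0.8034 +/- 0.8348i.
For a conjugate pair |z|^2 = z * conj(z) = (product of roots) = c/a = 1/(0.745) = 1.342282, so |z| = sqrt(1.342282) = 1.1586 for both roots.
Moduli of all roots: 1.1586, 1.1586.
All moduli strictly greater than 1? Yes.
Verdict: Invertible.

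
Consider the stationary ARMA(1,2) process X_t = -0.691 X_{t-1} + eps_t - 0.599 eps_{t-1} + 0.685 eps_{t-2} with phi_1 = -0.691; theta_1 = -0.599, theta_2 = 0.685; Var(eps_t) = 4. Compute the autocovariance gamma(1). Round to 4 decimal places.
\gamma(1) = -26.4393

Multiply the model equation by X_{t-k} and take expectations. With theta_0 = psi_0 = 1 and psi_j the MA(infinity) weights, this gives
  gamma(k) - sum_i phi_i gamma(k-i) = c_k,
  c_k = sigma^2 * sum_{j=k..q} theta_j psi_{j-k}   (c_k = 0 for k > q),
using gamma(-m) = gamma(m).
psi-weights needed (psi_j = theta_j + sum_i phi_i psi_{j-i}):
  psi_1 = theta_1 + phi_1 = -0.599 + (-0.691) = -1.29
  psi_2 = theta_2 + phi_1 psi_1 = 0.685 + (-0.691)(-1.29) = 1.57639
Right-hand sides:
  c_0 = sigma^2 (1 + theta_1 psi_1 + theta_2 psi_2) = 4 * (1 + (-0.599)(-1.29) + (0.685)(1.57639)) = 4 * 2.852537 = 11.410149
  c_1 = sigma^2 (theta_1 + theta_2 psi_1) = 4 * (-0.599 + (0.685)(-1.29)) = -5.9306
  c_2 = sigma^2 theta_2 = 4 * (0.685) = 2.74
Equations for k = 0 and k = 1 (AR order 1):
  gamma(0) = phi_1 gamma(1) + c_0
  gamma(1) = phi_1 gamma(0) + c_1
Substituting the second into the first: gamma(0) (1 - phi_1^2) = c_0 + phi_1 c_1, so
  gamma(0) = (c_0 + phi_1 c_1) / (1 - phi_1^2) = (11.410149 + (-0.691)(-5.9306)) / (1 - (-0.691)^2) = 15.508193 / 0.522519 = 29.679673.
  gamma(1) = phi_1 gamma(0) + c_1 = (-0.691)(29.679673) + (-5.9306) = -26.439254.
Therefore gamma(1) = -26.4393 (to 4 decimal places).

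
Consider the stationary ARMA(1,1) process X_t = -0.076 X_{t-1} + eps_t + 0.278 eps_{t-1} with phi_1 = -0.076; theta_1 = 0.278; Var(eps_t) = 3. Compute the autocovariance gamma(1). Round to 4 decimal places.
\gamma(1) = 0.5966

Multiply the model equation by X_{t-k} and take expectations. With theta_0 = psi_0 = 1 and psi_j the MA(infinity) weights, this gives
  gamma(k) - sum_i phi_i gamma(k-i) = c_k,
  c_k = sigma^2 * sum_{j=k..q} theta_j psi_{j-k}   (c_k = 0 for k > q),
using gamma(-m) = gamma(m).
psi-weights needed (psi_j = theta_j + sum_i phi_i psi_{j-i}):
  psi_1 = theta_1 + phi_1 = 0.278 + (-0.076) = 0.202
Right-hand sides:
  c_0 = sigma^2 (1 + theta_1 psi_1) = 3 * (1 + (0.278)(0.202)) = 3 * 1.056156 = 3.168468
  c_1 = sigma^2 theta_1 = 3 * (0.278) = 0.834
  c_2 = 0
Equations for k = 0 and k = 1 (AR order 1):
  gamma(0) = phi_1 gamma(1) + c_0
  gamma(1) = phi_1 gamma(0) + c_1
Substituting the second into the first: gamma(0) (1 - phi_1^2) = c_0 + phi_1 c_1, so
  gamma(0) = (c_0 + phi_1 c_1) / (1 - phi_1^2) = (3.168468 + (-0.076)(0.834)) / (1 - (-0.076)^2) = 3.105084 / 0.994224 = 3.123123.
  gamma(1) = phi_1 gamma(0) + c_1 = (-0.076)(3.123123) + (0.834) = 0.596643.
Therefore gamma(1) = 0.5966 (to 4 decimal places).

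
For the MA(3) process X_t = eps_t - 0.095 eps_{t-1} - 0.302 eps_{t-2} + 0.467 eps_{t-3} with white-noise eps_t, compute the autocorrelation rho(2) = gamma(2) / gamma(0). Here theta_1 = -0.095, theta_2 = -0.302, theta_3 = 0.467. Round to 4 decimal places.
\rho(2) = -0.2627

For an MA(q) process with theta_0 = 1, the autocovariance is
  gamma(k) = sigma^2 * sum_{i=0..q-k} theta_i * theta_{i+k},
and rho(k) = gamma(k) / gamma(0). Sigma^2 cancels.
  numerator   = (1)*(-0.302) + (-0.095)*(0.467) = -0.346365.
  denominator = (1)^2 + (-0.095)^2 + (-0.302)^2 + (0.467)^2 = 1.318318.
  rho(2) = -0.346365 / 1.318318 = -0.2627.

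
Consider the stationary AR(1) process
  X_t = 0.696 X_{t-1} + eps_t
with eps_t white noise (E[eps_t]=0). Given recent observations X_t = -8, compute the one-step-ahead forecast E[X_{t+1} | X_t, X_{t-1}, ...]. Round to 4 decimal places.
E[X_{t+1} \mid \mathcal F_t] = -5.5680

For an AR(p) model X_t = c + sum_i phi_i X_{t-i} + eps_t, the
one-step-ahead conditional mean is
  E[X_{t+1} | X_t, ...] = c + sum_i phi_i X_{t+1-i}.
Substitute known values:
  E[X_{t+1} | ...] = (0.696) * (-8)
                   = -5.5680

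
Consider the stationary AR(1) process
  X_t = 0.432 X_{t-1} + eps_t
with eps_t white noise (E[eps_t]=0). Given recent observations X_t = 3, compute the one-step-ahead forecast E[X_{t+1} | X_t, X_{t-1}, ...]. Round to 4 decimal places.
E[X_{t+1} \mid \mathcal F_t] = 1.2960

For an AR(p) model X_t = c + sum_i phi_i X_{t-i} + eps_t, the
one-step-ahead conditional mean is
  E[X_{t+1} | X_t, ...] = c + sum_i phi_i X_{t+1-i}.
Substitute known values:
  E[X_{t+1} | ...] = (0.432) * (3)
                   = 1.2960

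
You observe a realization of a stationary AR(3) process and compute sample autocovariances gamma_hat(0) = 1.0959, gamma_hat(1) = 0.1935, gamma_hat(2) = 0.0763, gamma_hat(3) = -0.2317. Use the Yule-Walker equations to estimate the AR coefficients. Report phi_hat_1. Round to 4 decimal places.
\hat\phi_{1} = 0.1790

The Yule-Walker equations for an AR(p) process read, in matrix form,
  Gamma_p phi = r_p,   with   (Gamma_p)_{ij} = gamma(|i - j|),
                       (r_p)_i = gamma(i),   i,j = 1..p.
Substitute the sample gammas (Toeplitz matrix and right-hand side of size 3):
  Gamma_p = [[1.0959, 0.1935, 0.0763], [0.1935, 1.0959, 0.1935], [0.0763, 0.1935, 1.0959]]
  r_p     = [0.1935, 0.0763, -0.2317]
Written out (R1..R3):
  (R1) 1.0959 phi_1 + 0.1935 phi_2 + 0.0763 phi_3 = 0.1935
  (R2) 0.1935 phi_1 + 1.0959 phi_2 + 0.1935 phi_3 = 0.0763
  (R3) 0.0763 phi_1 + 0.1935 phi_2 + 1.0959 phi_3 = -0.2317
Gaussian elimination:
  R2 <- R2 - (0.1935/1.0959) R1 = R2 - (0.176567) R1:  1.061734 phi_2 + 0.180028 phi_3 = 0.042134
  R3 <- R3 - (0.0763/1.0959) R1 = R3 - (0.069623) R1:  0.180028 phi_2 + 1.090588 phi_3 = -0.245172
  R3 <- R3 - (0.180028/1.061734) R2 = R3 - (0.16956) R2:  1.060062 phi_3 = -0.252316
Back-substitution:
  phi_hat_3 = -0.252316 / 1.060062 = -0.23802
  phi_hat_2 = (0.042134 - (0.180028)(-0.23802)) / 1.061734 = 0.080043
  phi_hat_1 = (0.1935 - (0.1935)(0.080043) - (0.0763)(-0.23802)) / 1.0959 = 0.179006
So phi_hat = [0.1790, 0.0800, -0.2380].
Therefore phi_hat_1 = 0.1790.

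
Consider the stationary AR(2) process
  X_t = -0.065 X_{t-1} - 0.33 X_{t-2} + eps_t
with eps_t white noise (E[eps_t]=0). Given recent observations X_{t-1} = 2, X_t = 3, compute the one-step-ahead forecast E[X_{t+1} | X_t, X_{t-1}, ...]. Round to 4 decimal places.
E[X_{t+1} \mid \mathcal F_t] = -0.8550

For an AR(p) model X_t = c + sum_i phi_i X_{t-i} + eps_t, the
one-step-ahead conditional mean is
  E[X_{t+1} | X_t, ...] = c + sum_i phi_i X_{t+1-i}.
Substitute known values:
  E[X_{t+1} | ...] = (-0.065) * (3) + (-0.33) * (2)
                   = -0.8550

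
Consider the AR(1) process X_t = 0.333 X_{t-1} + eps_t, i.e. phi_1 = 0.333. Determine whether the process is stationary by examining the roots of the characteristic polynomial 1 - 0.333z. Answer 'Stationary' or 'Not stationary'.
\text{Stationary}

The AR(p) characteristic polynomial is P(z) = 1 - 0.333z.
Stationarity requires all roots to lie outside the unit circle, i.e. |z| > 1 for every root.
This is linear in z: 1 + (-0.333) z = 0  =>  z = -1/(-0.333) = 3.003003,  |z| = 3.003003.
Moduli of all roots: 3.0030.
All moduli strictly greater than 1? Yes.
Verdict: Stationary.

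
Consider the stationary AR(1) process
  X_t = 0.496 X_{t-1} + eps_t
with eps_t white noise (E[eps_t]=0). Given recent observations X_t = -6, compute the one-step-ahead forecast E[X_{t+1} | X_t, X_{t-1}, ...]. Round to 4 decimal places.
E[X_{t+1} \mid \mathcal F_t] = -2.9760

For an AR(p) model X_t = c + sum_i phi_i X_{t-i} + eps_t, the
one-step-ahead conditional mean is
  E[X_{t+1} | X_t, ...] = c + sum_i phi_i X_{t+1-i}.
Substitute known values:
  E[X_{t+1} | ...] = (0.496) * (-6)
                   = -2.9760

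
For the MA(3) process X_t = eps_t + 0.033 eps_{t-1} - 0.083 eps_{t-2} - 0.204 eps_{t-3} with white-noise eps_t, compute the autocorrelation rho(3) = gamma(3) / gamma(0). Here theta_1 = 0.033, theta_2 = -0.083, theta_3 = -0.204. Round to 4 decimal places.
\rho(3) = -0.1944

For an MA(q) process with theta_0 = 1, the autocovariance is
  gamma(k) = sigma^2 * sum_{i=0..q-k} theta_i * theta_{i+k},
and rho(k) = gamma(k) / gamma(0). Sigma^2 cancels.
  numerator   = (1)*(-0.204) = -0.204.
  denominator = (1)^2 + (0.033)^2 + (-0.083)^2 + (-0.204)^2 = 1.049594.
  rho(3) = -0.204 / 1.049594 = -0.1944.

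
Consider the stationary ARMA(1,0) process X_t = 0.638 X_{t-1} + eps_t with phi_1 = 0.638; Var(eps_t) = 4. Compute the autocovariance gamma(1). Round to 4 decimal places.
\gamma(1) = 4.3039

Multiply the model equation by X_{t-k} and take expectations. With theta_0 = psi_0 = 1 and psi_j the MA(infinity) weights, this gives
  gamma(k) - sum_i phi_i gamma(k-i) = c_k,
  c_k = sigma^2 * sum_{j=k..q} theta_j psi_{j-k}   (c_k = 0 for k > q),
using gamma(-m) = gamma(m).
Pure AR (q = 0): c_0 = sigma^2 = 4, c_k = 0 for k >= 1.
Equations for k = 0 and k = 1 (AR order 1):
  gamma(0) = phi_1 gamma(1) + c_0
  gamma(1) = phi_1 gamma(0) + c_1
Substituting the second into the first: gamma(0) (1 - phi_1^2) = c_0 + phi_1 c_1, so
  gamma(0) = c_0 / (1 - phi_1^2) = 4 / (1 - (0.638)^2) = 4 / 0.592956 = 6.745863.
  gamma(1) = phi_1 gamma(0) = (0.638)(6.745863) = 4.303861.
Therefore gamma(1) = 4.3039 (to 4 decimal places).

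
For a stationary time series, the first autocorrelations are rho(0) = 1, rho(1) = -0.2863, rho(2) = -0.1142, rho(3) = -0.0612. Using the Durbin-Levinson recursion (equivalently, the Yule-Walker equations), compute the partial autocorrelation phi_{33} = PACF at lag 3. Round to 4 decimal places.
\phi_{33} = -0.1850

The PACF at lag k is phi_{kk}, the last component of the solution
to the Yule-Walker system G_k phi = r_k where
  (G_k)_{ij} = rho(|i - j|), (r_k)_i = rho(i), i,j = 1..k.
Equivalently, Durbin-Levinson gives phi_{kk} iteratively:
  phi_{11} = rho(1)
  phi_{kk} = [rho(k) - sum_{j=1..k-1} phi_{k-1,j} rho(k-j)]
            / [1 - sum_{j=1..k-1} phi_{k-1,j} rho(j)],
  phi_{k,j} = phi_{k-1,j} - phi_{kk} phi_{k-1,k-j},  j = 1..k-1.
Step k = 1:
  phi_11 = rho(1) = -0.2863.
Step k = 2:
  phi_22 = [rho(2) - phi_11 rho(1)] / [1 - phi_11 rho(1)] = [-0.1142 - (-0.2863)(-0.2863)] / [1 - (-0.2863)(-0.2863)]
         = -0.19616769 / 0.91803231 = -0.213683.
  Update: phi_21 = phi_11 - phi_22 phi_11 = -0.2863 - (-0.213683)(-0.2863) = -0.347477.
Step k = 3:
  phi_33 = [rho(3) - phi_21 rho(2) - phi_22 rho(1)] / [1 - phi_21 rho(1) - phi_22 rho(2)]
    numerator   = -0.0612 - (-0.347477)(-0.1142) - (-0.213683)(-0.2863) = -0.16205929
    denominator = 1 - (-0.347477)(-0.2863) - (-0.213683)(-0.1142) = 0.87611465
  phi_33 = -0.16205929 / 0.87611465 = -0.185.
Therefore phi_{33} = -0.1850.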